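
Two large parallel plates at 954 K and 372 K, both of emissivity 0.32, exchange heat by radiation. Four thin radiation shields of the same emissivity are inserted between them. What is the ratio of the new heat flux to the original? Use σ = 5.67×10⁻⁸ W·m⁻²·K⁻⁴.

ratio ≈ 0.200

With N identical shields there are N+1 = 5 gaps in series, each with the same radiative resistance, so the flux falls to 1/(N+1) of its unshielded value.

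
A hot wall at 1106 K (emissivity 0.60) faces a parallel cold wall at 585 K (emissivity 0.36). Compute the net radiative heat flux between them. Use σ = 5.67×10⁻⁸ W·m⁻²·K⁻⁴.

q ≈ 22700 W/m²

For two large parallel gray plates, q = σ(T₁⁴ − T₂⁴) / (1/ε₁ + 1/ε₂ − 1).
1/ε₁ + 1/ε₂ − 1 = 1/0.60 + 1/0.36 − 1 = 3.444.
T₁⁴ − T₂⁴ = 1.50×10^12 − 1.17×10^11 = 1.38×10^12 K⁴.
q = 5.67×10⁻⁸ × 1.38×10^12 / 3.444 = 22700 W/m².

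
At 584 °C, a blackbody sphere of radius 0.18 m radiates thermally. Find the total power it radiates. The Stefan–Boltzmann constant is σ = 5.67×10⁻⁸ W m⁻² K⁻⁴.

A = 4πr² = 4π × (0.18)² = 0.407 m².
584 °C = 857 K.
P = σAT⁴ = 5.67×10⁻⁸ × 0.407 × (857)⁴ = 5.67×10⁻⁸ × 0.407 × 5.39×10^11.
P = 12500 W.

P ≈ 12500 W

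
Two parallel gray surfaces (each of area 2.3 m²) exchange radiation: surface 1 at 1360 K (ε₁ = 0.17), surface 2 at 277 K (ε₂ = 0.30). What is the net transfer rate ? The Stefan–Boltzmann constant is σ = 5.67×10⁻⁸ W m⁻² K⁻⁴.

For two large parallel gray plates, q = σ(T₁⁴ − T₂⁴) / (1/ε₁ + 1/ε₂ − 1).
1/ε₁ + 1/ε₂ − 1 = 1/0.17 + 1/0.30 − 1 = 8.216.
T₁⁴ − T₂⁴ = 3.42×10^12 − 5.89×10^9 = 3.42×10^12 K⁴.
q = 5.67×10⁻⁸ × 3.42×10^12 / 8.216 = 23600 W/m².
Q = q·A = 23600 × 2.3 = 54200 W.

Q ≈ 54200 W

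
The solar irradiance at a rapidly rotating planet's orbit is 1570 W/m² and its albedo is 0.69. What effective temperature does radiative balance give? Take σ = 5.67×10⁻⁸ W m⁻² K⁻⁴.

Power absorbed = (1−a)S·πR²; power emitted = 4πR²σT⁴. Equating and cancelling πR²:
T = ((1−a)S / 4σ)^(1/4) = (487 / (4 × 5.67×10⁻⁸))^(1/4) = (2.15×10^9)^(1/4).
T = 215 K.

T ≈ 215 K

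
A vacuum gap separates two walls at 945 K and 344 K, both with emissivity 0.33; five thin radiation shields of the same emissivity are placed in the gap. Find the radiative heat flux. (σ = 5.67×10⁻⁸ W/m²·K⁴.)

Each of the 6 gaps contributes resistance (2/ε − 1) = 2/0.33 − 1 = 5.061; total = 30.36.
q = σ(T₁⁴ − T₂⁴) / 30.36 = 5.67×10⁻⁸ × 7.83×10^11 / 30.36 = 1460 W/m².

q ≈ 1460 W/m²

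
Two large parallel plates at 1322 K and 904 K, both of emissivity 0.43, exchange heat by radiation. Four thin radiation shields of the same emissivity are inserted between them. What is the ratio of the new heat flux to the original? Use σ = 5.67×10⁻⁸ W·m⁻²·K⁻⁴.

ratio ≈ 0.200

With N identical shields there are N+1 = 5 gaps in series, each with the same radiative resistance, so the flux falls to 1/(N+1) of its unshielded value.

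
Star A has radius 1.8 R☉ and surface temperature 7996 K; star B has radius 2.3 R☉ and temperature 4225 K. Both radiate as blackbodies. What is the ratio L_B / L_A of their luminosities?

L = 4πR²σT⁴ ∝ R²T⁴, so L_B/L_A = (2.3/1.8)² × (4225/7996)⁴ = 1.63 × 0.0779 = 0.127.

L_B/L_A ≈ 0.127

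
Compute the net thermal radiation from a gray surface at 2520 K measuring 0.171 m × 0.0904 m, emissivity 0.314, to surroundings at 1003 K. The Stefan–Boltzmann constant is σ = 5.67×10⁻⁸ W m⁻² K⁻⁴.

A = 0.171 × 0.0904 = 0.0155 m².
Q = εσA(T⁴ − T_s⁴). T⁴ − T_s⁴ = (2520)⁴ − (1003)⁴ = 4.03×10^13 − 1.01×10^12 = 3.93×10^13 K⁴.
Q = 0.314 × 5.67×10⁻⁸ × 0.0155 × 3.93×10^13 = 10800 W.

Q ≈ 10800 W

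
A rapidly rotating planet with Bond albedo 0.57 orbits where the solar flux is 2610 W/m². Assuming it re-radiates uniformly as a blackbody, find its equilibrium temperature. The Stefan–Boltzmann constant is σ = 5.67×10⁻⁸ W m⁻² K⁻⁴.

Power absorbed = (1−a)S·πR²; power emitted = 4πR²σT⁴. Equating and cancelling πR²:
T = ((1−a)S / 4σ)^(1/4) = (1120 / (4 × 5.67×10⁻⁸))^(1/4) = (4.95×10^9)^(1/4).
T = 265 K.

T ≈ 265 K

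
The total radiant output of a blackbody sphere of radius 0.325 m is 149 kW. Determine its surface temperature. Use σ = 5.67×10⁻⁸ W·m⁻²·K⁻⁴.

A = 4πr² = 4π × (0.325)² = 1.33 m².
From P = σAT⁴, T = (P / σA)^(1/4) = (1.49×10^5 / (5.67×10⁻⁸ × 1.33))^(1/4).
T = (1.98×10^12)^(1/4) = 1190 K.

T ≈ 1190 K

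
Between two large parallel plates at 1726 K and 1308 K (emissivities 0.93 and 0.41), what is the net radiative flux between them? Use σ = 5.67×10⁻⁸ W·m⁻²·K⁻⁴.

For two large parallel gray plates, q = σ(T₁⁴ − T₂⁴) / (1/ε₁ + 1/ε₂ − 1).
1/ε₁ + 1/ε₂ − 1 = 1/0.93 + 1/0.41 − 1 = 2.514.
T₁⁴ − T₂⁴ = 8.87×10^12 − 2.93×10^12 = 5.95×10^12 K⁴.
q = 5.67×10⁻⁸ × 5.95×10^12 / 2.514 = 1.34×10^5 W/m².

q ≈ 1.34×10^5 W/m²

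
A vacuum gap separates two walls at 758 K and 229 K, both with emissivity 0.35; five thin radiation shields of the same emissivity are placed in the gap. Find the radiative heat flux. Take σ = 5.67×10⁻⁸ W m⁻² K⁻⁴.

Each of the 6 gaps contributes resistance (2/ε − 1) = 2/0.35 − 1 = 4.714; total = 28.29.
q = σ(T₁⁴ − T₂⁴) / 28.29 = 5.67×10⁻⁸ × 3.27×10^11 / 28.29 = 656 W/m².

q ≈ 656 W/m²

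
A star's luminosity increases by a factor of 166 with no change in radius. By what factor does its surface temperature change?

P ∝ T⁴ ⇒ T ∝ P^(1/4), so T scales by (166)^(1/4) = 3.59.

factor ≈ 3.59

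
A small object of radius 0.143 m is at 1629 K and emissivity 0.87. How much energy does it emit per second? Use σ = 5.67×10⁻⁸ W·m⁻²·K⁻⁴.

A = 4πr² = 4π × (0.143)² = 0.257 m².
Stefan–Boltzmann: P = εσAT⁴ = 0.87 × 5.67×10⁻⁸ × 0.257 × (1629)⁴ = 0.87 × 5.67×10⁻⁸ × 0.257 × 7.04×10^12.
P = 89300 W.

P ≈ 89300 W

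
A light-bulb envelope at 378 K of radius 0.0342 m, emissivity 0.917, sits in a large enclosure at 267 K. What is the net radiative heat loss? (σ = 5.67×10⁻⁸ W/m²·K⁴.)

A = 4πr² = 4π × (0.0342)² = 0.0147 m².
Q = εσA(T⁴ − T_s⁴). T⁴ − T_s⁴ = (378)⁴ − (267)⁴ = 2.04×10^10 − 5.08×10^9 = 1.53×10^10 K⁴.
Q = 0.917 × 5.67×10⁻⁸ × 0.0147 × 1.53×10^10 = 11.7 W.

Q ≈ 11.7 W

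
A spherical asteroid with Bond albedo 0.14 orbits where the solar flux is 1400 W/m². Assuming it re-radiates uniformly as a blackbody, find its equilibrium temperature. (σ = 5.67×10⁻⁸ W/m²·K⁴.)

Power absorbed = (1−a)S·πR²; power emitted = 4πR²σT⁴. Equating and cancelling πR²:
T = ((1−a)S / 4σ)^(1/4) = (1200 / (4 × 5.67×10⁻⁸))^(1/4) = (5.31×10^9)^(1/4).
T = 270 K.

T ≈ 270 K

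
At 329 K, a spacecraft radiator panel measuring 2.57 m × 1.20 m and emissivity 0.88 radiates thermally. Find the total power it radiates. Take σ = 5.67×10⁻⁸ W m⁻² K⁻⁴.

P ≈ 1800 W

A = 2.57 × 1.20 = 3.08 m².
Stefan–Boltzmann: P = εσAT⁴ = 0.88 × 5.67×10⁻⁸ × 3.08 × (329)⁴ = 0.88 × 5.67×10⁻⁸ × 3.08 × 1.17×10^10.
P = 1800 W.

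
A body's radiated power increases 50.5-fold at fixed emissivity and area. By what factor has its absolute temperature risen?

P ∝ T⁴ ⇒ T ∝ P^(1/4), so T scales by (50.5)^(1/4) = 2.67.

factor ≈ 2.67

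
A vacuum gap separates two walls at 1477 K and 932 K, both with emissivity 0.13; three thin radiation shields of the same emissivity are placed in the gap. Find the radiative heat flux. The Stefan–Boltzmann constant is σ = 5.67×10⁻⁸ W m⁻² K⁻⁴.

Each of the 4 gaps contributes resistance (2/ε − 1) = 2/0.13 − 1 = 14.38; total = 57.54.
q = σ(T₁⁴ − T₂⁴) / 57.54 = 5.67×10⁻⁸ × 4.00×10^12 / 57.54 = 3950 W/m².

q ≈ 3950 W/m²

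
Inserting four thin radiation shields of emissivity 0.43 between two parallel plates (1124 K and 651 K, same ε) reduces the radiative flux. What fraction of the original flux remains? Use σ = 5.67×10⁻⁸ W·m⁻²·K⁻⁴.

With N identical shields there are N+1 = 5 gaps in series, each with the same radiative resistance, so the flux falls to 1/(N+1) of its unshielded value.

ratio ≈ 0.200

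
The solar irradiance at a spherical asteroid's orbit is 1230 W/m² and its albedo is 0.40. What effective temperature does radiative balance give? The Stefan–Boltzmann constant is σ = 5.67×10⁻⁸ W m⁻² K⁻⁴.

Power absorbed = (1−a)S·πR²; power emitted = 4πR²σT⁴. Equating and cancelling πR²:
T = ((1−a)S / 4σ)^(1/4) = (738 / (4 × 5.67×10⁻⁸))^(1/4) = (3.25×10^9)^(1/4).
T = 239 K.

T ≈ 239 K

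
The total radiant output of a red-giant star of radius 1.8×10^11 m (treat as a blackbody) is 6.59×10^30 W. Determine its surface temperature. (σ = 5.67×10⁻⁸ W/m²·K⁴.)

A = 4πr² = 4π × (1.8×10^11)² = 4.07×10^23 m².
From P = σAT⁴, T = (P / σA)^(1/4) = (6.59×10^30 / (5.67×10⁻⁸ × 4.07×10^23))^(1/4).
T = (2.85×10^14)^(1/4) = 4110 K.

T ≈ 4110 K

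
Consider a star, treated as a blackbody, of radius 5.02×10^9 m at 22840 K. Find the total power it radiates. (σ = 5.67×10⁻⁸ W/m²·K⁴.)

P ≈ 4.89×10^30 W

A = 4πr² = 4π × (5.02×10^9)² = 3.17×10^20 m².
P = σAT⁴ = 5.67×10⁻⁸ × 3.17×10^20 × (22840)⁴ = 5.67×10⁻⁸ × 3.17×10^20 × 2.72×10^17.
P = 4.89×10^30 W.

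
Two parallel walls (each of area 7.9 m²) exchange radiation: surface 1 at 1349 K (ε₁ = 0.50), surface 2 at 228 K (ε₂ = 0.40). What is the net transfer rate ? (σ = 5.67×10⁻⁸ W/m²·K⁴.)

For two large parallel gray plates, q = σ(T₁⁴ − T₂⁴) / (1/ε₁ + 1/ε₂ − 1).
1/ε₁ + 1/ε₂ − 1 = 1/0.50 + 1/0.40 − 1 = 3.500.
T₁⁴ − T₂⁴ = 3.31×10^12 − 2.70×10^9 = 3.31×10^12 K⁴.
q = 5.67×10⁻⁸ × 3.31×10^12 / 3.500 = 53600 W/m².
Q = q·A = 53600 × 7.9 = 4.23×10^5 W.

Q ≈ 4.23×10^5 W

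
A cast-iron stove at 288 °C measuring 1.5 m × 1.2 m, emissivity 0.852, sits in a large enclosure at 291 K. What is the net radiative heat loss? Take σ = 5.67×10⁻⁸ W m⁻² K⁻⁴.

Q ≈ 7990 W

A = 1.5 × 1.2 = 1.80 m².
Convert: 288 °C = 561 K.
Q = εσA(T⁴ − T_s⁴). T⁴ − T_s⁴ = (561)⁴ − (291)⁴ = 9.90×10^10 − 7.17×10^9 = 9.19×10^10 K⁴.
Q = 0.852 × 5.67×10⁻⁸ × 1.80 × 9.19×10^10 = 7990 W.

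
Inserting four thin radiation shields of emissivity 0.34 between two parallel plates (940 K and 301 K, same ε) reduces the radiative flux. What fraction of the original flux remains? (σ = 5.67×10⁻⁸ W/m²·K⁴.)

With N identical shields there are N+1 = 5 gaps in series, each with the same radiative resistance, so the flux falls to 1/(N+1) of its unshielded value.

ratio ≈ 0.200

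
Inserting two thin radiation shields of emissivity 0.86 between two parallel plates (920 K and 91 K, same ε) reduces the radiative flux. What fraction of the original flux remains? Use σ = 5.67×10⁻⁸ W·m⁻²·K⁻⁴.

With N identical shields there are N+1 = 3 gaps in series, each with the same radiative resistance, so the flux falls to 1/(N+1) of its unshielded value.

ratio ≈ 0.333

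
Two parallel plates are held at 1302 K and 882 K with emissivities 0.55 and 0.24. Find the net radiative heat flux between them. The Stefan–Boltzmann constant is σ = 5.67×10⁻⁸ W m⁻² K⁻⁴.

For two large parallel gray plates, q = σ(T₁⁴ − T₂⁴) / (1/ε₁ + 1/ε₂ − 1).
1/ε₁ + 1/ε₂ − 1 = 1/0.55 + 1/0.24 − 1 = 4.985.
T₁⁴ − T₂⁴ = 2.87×10^12 − 6.05×10^11 = 2.27×10^12 K⁴.
q = 5.67×10⁻⁸ × 2.27×10^12 / 4.985 = 25800 W/m².

q ≈ 25800 W/m²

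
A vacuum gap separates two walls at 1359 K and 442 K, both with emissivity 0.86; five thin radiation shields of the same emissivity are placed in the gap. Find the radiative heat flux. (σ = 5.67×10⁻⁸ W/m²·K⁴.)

Each of the 6 gaps contributes resistance (2/ε − 1) = 2/0.86 − 1 = 1.326; total = 7.953.
q = σ(T₁⁴ − T₂⁴) / 7.953 = 5.67×10⁻⁸ × 3.37×10^12 / 7.953 = 24000 W/m².

q ≈ 24000 W/m²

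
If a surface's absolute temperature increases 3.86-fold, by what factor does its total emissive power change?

P ∝ T⁴, so the power scales as (3.86)⁴ = 222.

factor ≈ 222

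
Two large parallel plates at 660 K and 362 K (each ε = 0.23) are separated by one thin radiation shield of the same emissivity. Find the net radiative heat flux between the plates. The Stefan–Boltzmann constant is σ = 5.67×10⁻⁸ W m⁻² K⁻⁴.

q ≈ 636 W/m²

Each of the 2 gaps contributes resistance (2/ε − 1) = 2/0.23 − 1 = 7.696; total = 15.39.
q = σ(T₁⁴ − T₂⁴) / 15.39 = 5.67×10⁻⁸ × 1.73×10^11 / 15.39 = 636 W/m².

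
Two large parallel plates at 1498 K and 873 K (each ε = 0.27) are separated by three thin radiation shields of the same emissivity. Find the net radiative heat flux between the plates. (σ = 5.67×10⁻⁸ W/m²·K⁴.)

q ≈ 9860 W/m²

Each of the 4 gaps contributes resistance (2/ε − 1) = 2/0.27 − 1 = 6.407; total = 25.63.
q = σ(T₁⁴ − T₂⁴) / 25.63 = 5.67×10⁻⁸ × 4.45×10^12 / 25.63 = 9860 W/m².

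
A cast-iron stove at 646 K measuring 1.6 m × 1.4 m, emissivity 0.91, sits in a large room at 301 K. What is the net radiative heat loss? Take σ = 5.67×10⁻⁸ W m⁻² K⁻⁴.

A = 1.6 × 1.4 = 2.24 m².
Q = εσA(T⁴ − T_s⁴). T⁴ − T_s⁴ = (646)⁴ − (301)⁴ = 1.74×10^11 − 8.21×10^9 = 1.66×10^11 K⁴.
Q = 0.91 × 5.67×10⁻⁸ × 2.24 × 1.66×10^11 = 19200 W.

Q ≈ 19200 W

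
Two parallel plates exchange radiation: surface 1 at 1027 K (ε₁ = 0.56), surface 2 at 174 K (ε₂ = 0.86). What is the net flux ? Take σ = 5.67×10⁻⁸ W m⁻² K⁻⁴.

q ≈ 32300 W/m²

For two large parallel gray plates, q = σ(T₁⁴ − T₂⁴) / (1/ε₁ + 1/ε₂ − 1).
1/ε₁ + 1/ε₂ − 1 = 1/0.56 + 1/0.86 − 1 = 1.949.
T₁⁴ − T₂⁴ = 1.11×10^12 − 9.17×10^8 = 1.11×10^12 K⁴.
q = 5.67×10⁻⁸ × 1.11×10^12 / 1.949 = 32300 W/m².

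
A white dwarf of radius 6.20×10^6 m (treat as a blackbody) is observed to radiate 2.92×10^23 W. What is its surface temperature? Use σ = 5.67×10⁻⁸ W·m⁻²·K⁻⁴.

T ≈ 10200 K

A = 4πr² = 4π × (6.20×10^6)² = 4.83×10^14 m².
From P = σAT⁴, T = (P / σA)^(1/4) = (2.92×10^23 / (5.67×10⁻⁸ × 4.83×10^14))^(1/4).
T = (1.07×10^16)^(1/4) = 10200 K.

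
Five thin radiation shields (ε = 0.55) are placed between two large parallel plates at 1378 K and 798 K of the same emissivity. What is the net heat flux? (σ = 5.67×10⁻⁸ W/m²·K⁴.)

Each of the 6 gaps contributes resistance (2/ε − 1) = 2/0.55 − 1 = 2.636; total = 15.82.
q = σ(T₁⁴ − T₂⁴) / 15.82 = 5.67×10⁻⁸ × 3.20×10^12 / 15.82 = 11500 W/m².

q ≈ 11500 W/m²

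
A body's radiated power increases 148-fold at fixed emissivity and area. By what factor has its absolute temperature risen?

P ∝ T⁴ ⇒ T ∝ P^(1/4), so T scales by (148)^(1/4) = 3.49.

factor ≈ 3.49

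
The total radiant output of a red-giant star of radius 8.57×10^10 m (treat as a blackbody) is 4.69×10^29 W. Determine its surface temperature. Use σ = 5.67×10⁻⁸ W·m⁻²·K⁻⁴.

A = 4πr² = 4π × (8.57×10^10)² = 9.23×10^22 m².
From P = σAT⁴, T = (P / σA)^(1/4) = (4.69×10^29 / (5.67×10⁻⁸ × 9.23×10^22))^(1/4).
T = (8.96×10^13)^(1/4) = 3080 K.

T ≈ 3080 K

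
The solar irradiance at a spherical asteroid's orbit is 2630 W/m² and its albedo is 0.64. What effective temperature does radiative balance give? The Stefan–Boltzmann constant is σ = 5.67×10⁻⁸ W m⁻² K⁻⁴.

Power absorbed = (1−a)S·πR²; power emitted = 4πR²σT⁴. Equating and cancelling πR²:
T = ((1−a)S / 4σ)^(1/4) = (947 / (4 × 5.67×10⁻⁸))^(1/4) = (4.17×10^9)^(1/4).
T = 254 K.

T ≈ 254 K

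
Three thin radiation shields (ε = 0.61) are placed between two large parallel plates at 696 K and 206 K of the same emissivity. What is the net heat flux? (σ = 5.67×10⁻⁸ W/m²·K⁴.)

Each of the 4 gaps contributes resistance (2/ε − 1) = 2/0.61 − 1 = 2.279; total = 9.115.
q = σ(T₁⁴ − T₂⁴) / 9.115 = 5.67×10⁻⁸ × 2.33×10^11 / 9.115 = 1450 W/m².

q ≈ 1450 W/m²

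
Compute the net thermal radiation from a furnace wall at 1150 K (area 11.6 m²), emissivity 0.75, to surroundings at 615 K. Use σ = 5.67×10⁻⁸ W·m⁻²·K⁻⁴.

Q ≈ 7.92×10^5 W

Q = εσA(T⁴ − T_s⁴). T⁴ − T_s⁴ = (1150)⁴ − (615)⁴ = 1.75×10^12 − 1.43×10^11 = 1.61×10^12 K⁴.
Q = 0.75 × 5.67×10⁻⁸ × 11.6 × 1.61×10^12 = 7.92×10^5 W.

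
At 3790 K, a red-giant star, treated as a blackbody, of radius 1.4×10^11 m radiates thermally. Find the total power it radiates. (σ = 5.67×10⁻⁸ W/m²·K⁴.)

P ≈ 2.88×10^30 W

A = 4πr² = 4π × (1.4×10^11)² = 2.46×10^23 m².
P = σAT⁴ = 5.67×10⁻⁸ × 2.46×10^23 × (3790)⁴ = 5.67×10⁻⁸ × 2.46×10^23 × 2.06×10^14.
P = 2.88×10^30 W.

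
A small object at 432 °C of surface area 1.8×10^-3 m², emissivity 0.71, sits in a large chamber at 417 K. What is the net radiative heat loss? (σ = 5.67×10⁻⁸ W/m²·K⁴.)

Q ≈ 15.7 W

Convert: 432 °C = 705 K.
Q = εσA(T⁴ − T_s⁴). T⁴ − T_s⁴ = (705)⁴ − (417)⁴ = 2.47×10^11 − 3.02×10^10 = 2.17×10^11 K⁴.
Q = 0.71 × 5.67×10⁻⁸ × 1.80×10^-3 × 2.17×10^11 = 15.7 W.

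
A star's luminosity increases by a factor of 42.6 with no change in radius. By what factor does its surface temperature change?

factor ≈ 2.55

P ∝ T⁴ ⇒ T ∝ P^(1/4), so T scales by (42.6)^(1/4) = 2.55.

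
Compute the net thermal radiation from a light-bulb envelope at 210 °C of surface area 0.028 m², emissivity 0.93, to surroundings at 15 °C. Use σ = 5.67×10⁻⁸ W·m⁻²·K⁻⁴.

Convert: 210 °C = 483 K; 15 °C = 288 K.
Q = εσA(T⁴ − T_s⁴). T⁴ − T_s⁴ = (483)⁴ − (288)⁴ = 5.44×10^10 − 6.88×10^9 = 4.75×10^10 K⁴.
Q = 0.93 × 5.67×10⁻⁸ × 0.0280 × 4.75×10^10 = 70.2 W.

Q ≈ 70.2 W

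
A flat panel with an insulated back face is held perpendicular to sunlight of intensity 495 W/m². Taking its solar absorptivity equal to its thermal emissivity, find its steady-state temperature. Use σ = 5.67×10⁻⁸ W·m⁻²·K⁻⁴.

Absorbed flux αS = emitted flux εσT⁴ (one radiating face); with α = ε, T = (S/σ)^(1/4).
T = (495 / 5.67×10⁻⁸)^(1/4) = (8.73×10^9)^(1/4).
T = 306 K.

T ≈ 306 K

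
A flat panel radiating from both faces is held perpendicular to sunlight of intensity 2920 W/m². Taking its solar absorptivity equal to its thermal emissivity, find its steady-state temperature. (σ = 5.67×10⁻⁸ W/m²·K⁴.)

Absorbed flux αS = emitted flux 2εσT⁴ per unit area; with α = ε this gives T = (S/2σ)^(1/4).
T = (2920 / (2 × 5.67×10⁻⁸))^(1/4) = (2.57×10^10)^(1/4).
T = 401 K.

T ≈ 401 K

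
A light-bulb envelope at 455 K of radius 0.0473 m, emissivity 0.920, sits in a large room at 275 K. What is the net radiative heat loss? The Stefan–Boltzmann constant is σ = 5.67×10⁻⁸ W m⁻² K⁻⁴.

Q ≈ 54.5 W

A = 4πr² = 4π × (0.0473)² = 0.0281 m².
Q = εσA(T⁴ − T_s⁴). T⁴ − T_s⁴ = (455)⁴ − (275)⁴ = 4.29×10^10 − 5.72×10^9 = 3.71×10^10 K⁴.
Q = 0.920 × 5.67×10⁻⁸ × 0.0281 × 3.71×10^10 = 54.5 W.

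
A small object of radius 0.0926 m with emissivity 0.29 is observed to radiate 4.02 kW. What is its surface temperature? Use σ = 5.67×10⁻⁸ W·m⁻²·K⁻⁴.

A = 4πr² = 4π × (0.0926)² = 0.108 m².
From P = εσAT⁴, T = (P / εσA)^(1/4) = (4020 / (0.29 × 5.67×10⁻⁸ × 0.108))^(1/4).
T = (2.27×10^12)^(1/4) = 1230 K.

T ≈ 1230 K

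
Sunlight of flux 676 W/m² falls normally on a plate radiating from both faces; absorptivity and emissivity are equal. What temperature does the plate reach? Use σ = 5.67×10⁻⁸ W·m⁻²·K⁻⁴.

T ≈ 278 K

Absorbed flux αS = emitted flux 2εσT⁴ per unit area; with α = ε this gives T = (S/2σ)^(1/4).
T = (676 / (2 × 5.67×10⁻⁸))^(1/4) = (5.96×10^9)^(1/4).
T = 278 K.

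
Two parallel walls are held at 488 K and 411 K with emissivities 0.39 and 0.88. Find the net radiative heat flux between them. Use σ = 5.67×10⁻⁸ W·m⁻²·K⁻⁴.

For two large parallel gray plates, q = σ(T₁⁴ − T₂⁴) / (1/ε₁ + 1/ε₂ − 1).
1/ε₁ + 1/ε₂ − 1 = 1/0.39 + 1/0.88 − 1 = 2.700.
T₁⁴ − T₂⁴ = 5.67×10^10 − 2.85×10^10 = 2.82×10^10 K⁴.
q = 5.67×10⁻⁸ × 2.82×10^10 / 2.700 = 592 W/m².

q ≈ 592 W/m²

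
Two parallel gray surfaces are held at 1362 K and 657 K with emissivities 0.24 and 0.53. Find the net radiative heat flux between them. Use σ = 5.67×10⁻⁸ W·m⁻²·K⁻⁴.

q ≈ 36500 W/m²

For two large parallel gray plates, q = σ(T₁⁴ − T₂⁴) / (1/ε₁ + 1/ε₂ − 1).
1/ε₁ + 1/ε₂ − 1 = 1/0.24 + 1/0.53 − 1 = 5.053.
T₁⁴ − T₂⁴ = 3.44×10^12 − 1.86×10^11 = 3.25×10^12 K⁴.
q = 5.67×10⁻⁸ × 3.25×10^12 / 5.053 = 36500 W/m².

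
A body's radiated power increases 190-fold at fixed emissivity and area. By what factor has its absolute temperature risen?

factor ≈ 3.71

P ∝ T⁴ ⇒ T ∝ P^(1/4), so T scales by (190)^(1/4) = 3.71.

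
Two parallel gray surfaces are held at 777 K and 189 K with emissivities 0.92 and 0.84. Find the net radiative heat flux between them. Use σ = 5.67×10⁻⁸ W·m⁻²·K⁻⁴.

q ≈ 16100 W/m²

For two large parallel gray plates, q = σ(T₁⁴ − T₂⁴) / (1/ε₁ + 1/ε₂ − 1).
1/ε₁ + 1/ε₂ − 1 = 1/0.92 + 1/0.84 − 1 = 1.277.
T₁⁴ − T₂⁴ = 3.64×10^11 − 1.28×10^9 = 3.63×10^11 K⁴.
q = 5.67×10⁻⁸ × 3.63×10^11 / 1.277 = 16100 W/m².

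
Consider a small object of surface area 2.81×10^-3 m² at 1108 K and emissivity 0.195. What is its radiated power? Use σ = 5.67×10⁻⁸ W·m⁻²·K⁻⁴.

P ≈ 46.8 W

P = εσAT⁴ = 0.195 × 5.67×10⁻⁸ × 2.81×10^-3 × (1108)⁴ = 0.195 × 5.67×10⁻⁸ × 2.81×10^-3 × 1.51×10^12.
P = 46.8 W.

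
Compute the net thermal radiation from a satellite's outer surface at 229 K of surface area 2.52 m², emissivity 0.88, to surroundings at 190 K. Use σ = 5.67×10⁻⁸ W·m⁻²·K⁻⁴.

Q ≈ 182 W

Q = εσA(T⁴ − T_s⁴). T⁴ − T_s⁴ = (229)⁴ − (190)⁴ = 2.75×10^9 − 1.30×10^9 = 1.45×10^9 K⁴.
Q = 0.88 × 5.67×10⁻⁸ × 2.52 × 1.45×10^9 = 182 W.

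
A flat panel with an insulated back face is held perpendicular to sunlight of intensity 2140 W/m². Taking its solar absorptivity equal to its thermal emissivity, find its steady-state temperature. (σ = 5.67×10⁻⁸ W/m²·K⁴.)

T ≈ 441 K

Absorbed flux αS = emitted flux εσT⁴ (one radiating face); with α = ε, T = (S/σ)^(1/4).
T = (2140 / 5.67×10⁻⁸)^(1/4) = (3.77×10^10)^(1/4).
T = 441 K.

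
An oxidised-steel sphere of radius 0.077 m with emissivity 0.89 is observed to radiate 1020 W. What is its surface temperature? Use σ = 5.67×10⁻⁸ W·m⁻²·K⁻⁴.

T ≈ 722 K

A = 4πr² = 4π × (0.077)² = 0.0745 m².
From P = εσAT⁴, T = (P / εσA)^(1/4) = (1020 / (0.89 × 5.67×10⁻⁸ × 0.0745))^(1/4).
T = (2.71×10^11)^(1/4) = 722 K.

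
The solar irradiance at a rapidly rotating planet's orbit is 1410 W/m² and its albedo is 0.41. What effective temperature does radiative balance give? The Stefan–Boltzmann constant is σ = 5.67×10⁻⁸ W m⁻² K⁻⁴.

Power absorbed = (1−a)S·πR²; power emitted = 4πR²σT⁴. Equating and cancelling πR²:
T = ((1−a)S / 4σ)^(1/4) = (832 / (4 × 5.67×10⁻⁸))^(1/4) = (3.67×10^9)^(1/4).
T = 246 K.

T ≈ 246 K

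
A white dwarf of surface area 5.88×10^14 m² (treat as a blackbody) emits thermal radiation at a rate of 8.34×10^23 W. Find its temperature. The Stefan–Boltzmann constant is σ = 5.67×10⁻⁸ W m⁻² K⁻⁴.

From P = σAT⁴, T = (P / σA)^(1/4) = (8.34×10^23 / (5.67×10⁻⁸ × 5.88×10^14))^(1/4).
T = (2.50×10^16)^(1/4) = 12600 K.

T ≈ 12600 K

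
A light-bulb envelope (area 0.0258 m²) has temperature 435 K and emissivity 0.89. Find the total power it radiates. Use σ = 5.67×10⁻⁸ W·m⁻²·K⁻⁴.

P = εσAT⁴ = 0.89 × 5.67×10⁻⁸ × 0.0258 × (435)⁴ = 0.89 × 5.67×10⁻⁸ × 0.0258 × 3.58×10^10.
P = 46.6 W.

P ≈ 46.6 W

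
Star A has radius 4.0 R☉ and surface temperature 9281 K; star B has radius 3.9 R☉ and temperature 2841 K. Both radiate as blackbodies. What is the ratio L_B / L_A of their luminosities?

L = 4πR²σT⁴ ∝ R²T⁴, so L_B/L_A = (3.9/4.0)² × (2841/9281)⁴ = 0.951 × 8.78×10^-3 = 8.35×10^-3.

L_B/L_A ≈ 8.35×10^-3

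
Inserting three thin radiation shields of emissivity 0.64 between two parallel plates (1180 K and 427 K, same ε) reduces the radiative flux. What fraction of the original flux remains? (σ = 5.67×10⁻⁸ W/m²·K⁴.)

ratio ≈ 0.250

With N identical shields there are N+1 = 4 gaps in series, each with the same radiative resistance, so the flux falls to 1/(N+1) of its unshielded value.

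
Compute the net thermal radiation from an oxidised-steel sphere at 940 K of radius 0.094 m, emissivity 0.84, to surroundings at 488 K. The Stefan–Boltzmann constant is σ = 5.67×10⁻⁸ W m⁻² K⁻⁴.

A = 4πr² = 4π × (0.094)² = 0.111 m².
Q = εσA(T⁴ − T_s⁴). T⁴ − T_s⁴ = (940)⁴ − (488)⁴ = 7.81×10^11 − 5.67×10^10 = 7.24×10^11 K⁴.
Q = 0.84 × 5.67×10⁻⁸ × 0.111 × 7.24×10^11 = 3830 W.

Q ≈ 3830 W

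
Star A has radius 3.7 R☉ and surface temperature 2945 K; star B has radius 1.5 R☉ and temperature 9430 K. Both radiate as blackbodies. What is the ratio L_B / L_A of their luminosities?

L = 4πR²σT⁴ ∝ R²T⁴, so L_B/L_A = (1.5/3.7)² × (9430/2945)⁴ = 0.164 × 105 = 17.3.

L_B/L_A ≈ 17.3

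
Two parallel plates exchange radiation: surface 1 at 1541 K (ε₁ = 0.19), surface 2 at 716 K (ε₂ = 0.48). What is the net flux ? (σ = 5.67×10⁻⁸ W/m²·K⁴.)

q ≈ 48000 W/m²

For two large parallel gray plates, q = σ(T₁⁴ − T₂⁴) / (1/ε₁ + 1/ε₂ − 1).
1/ε₁ + 1/ε₂ − 1 = 1/0.19 + 1/0.48 − 1 = 6.346.
T₁⁴ − T₂⁴ = 5.64×10^12 − 2.63×10^11 = 5.38×10^12 K⁴.
q = 5.67×10⁻⁸ × 5.38×10^12 / 6.346 = 48000 W/m².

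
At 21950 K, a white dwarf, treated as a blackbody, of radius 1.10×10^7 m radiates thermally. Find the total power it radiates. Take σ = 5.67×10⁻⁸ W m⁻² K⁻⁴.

P ≈ 2.00×10^25 W

A = 4πr² = 4π × (1.10×10^7)² = 1.52×10^15 m².
P = σAT⁴ = 5.67×10⁻⁸ × 1.52×10^15 × (21950)⁴ = 5.67×10⁻⁸ × 1.52×10^15 × 2.32×10^17.
P = 2.00×10^25 W.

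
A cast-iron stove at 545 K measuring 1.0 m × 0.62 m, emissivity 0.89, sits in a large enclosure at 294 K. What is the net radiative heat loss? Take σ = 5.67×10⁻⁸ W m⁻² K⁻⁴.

A = 1.0 × 0.62 = 0.620 m².
Q = εσA(T⁴ − T_s⁴). T⁴ − T_s⁴ = (545)⁴ − (294)⁴ = 8.82×10^10 − 7.47×10^9 = 8.08×10^10 K⁴.
Q = 0.89 × 5.67×10⁻⁸ × 0.620 × 8.08×10^10 = 2530 W.

Q ≈ 2530 W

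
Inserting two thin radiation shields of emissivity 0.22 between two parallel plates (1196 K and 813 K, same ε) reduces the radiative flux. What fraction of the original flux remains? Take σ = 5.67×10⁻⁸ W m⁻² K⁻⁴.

ratio ≈ 0.333

With N identical shields there are N+1 = 3 gaps in series, each with the same radiative resistance, so the flux falls to 1/(N+1) of its unshielded value.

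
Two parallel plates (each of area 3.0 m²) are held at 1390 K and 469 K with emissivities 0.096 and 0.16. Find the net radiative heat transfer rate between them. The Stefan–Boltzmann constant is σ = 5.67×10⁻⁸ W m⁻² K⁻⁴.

For two large parallel gray plates, q = σ(T₁⁴ − T₂⁴) / (1/ε₁ + 1/ε₂ − 1).
1/ε₁ + 1/ε₂ − 1 = 1/0.096 + 1/0.16 − 1 = 15.67.
T₁⁴ − T₂⁴ = 3.73×10^12 − 4.84×10^10 = 3.68×10^12 K⁴.
q = 5.67×10⁻⁸ × 3.68×10^12 / 15.67 = 13300 W/m².
Q = q·A = 13300 × 3.0 = 40000 W.

Q ≈ 40000 W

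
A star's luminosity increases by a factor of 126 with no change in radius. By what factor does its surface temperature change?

factor ≈ 3.35

P ∝ T⁴ ⇒ T ∝ P^(1/4), so T scales by (126)^(1/4) = 3.35.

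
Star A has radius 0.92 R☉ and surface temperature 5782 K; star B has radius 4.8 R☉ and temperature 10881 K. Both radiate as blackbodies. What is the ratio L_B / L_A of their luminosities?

L = 4πR²σT⁴ ∝ R²T⁴, so L_B/L_A = (4.8/0.92)² × (10881/5782)⁴ = 27.2 × 12.5 = 341.

L_B/L_A ≈ 341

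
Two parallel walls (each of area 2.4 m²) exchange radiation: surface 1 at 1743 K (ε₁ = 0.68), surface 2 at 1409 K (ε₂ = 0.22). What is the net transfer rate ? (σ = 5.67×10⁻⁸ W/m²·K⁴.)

For two large parallel gray plates, q = σ(T₁⁴ − T₂⁴) / (1/ε₁ + 1/ε₂ − 1).
1/ε₁ + 1/ε₂ − 1 = 1/0.68 + 1/0.22 − 1 = 5.016.
T₁⁴ − T₂⁴ = 9.23×10^12 − 3.94×10^12 = 5.29×10^12 K⁴.
q = 5.67×10⁻⁸ × 5.29×10^12 / 5.016 = 59800 W/m².
Q = q·A = 59800 × 2.4 = 1.43×10^5 W.

Q ≈ 1.43×10^5 W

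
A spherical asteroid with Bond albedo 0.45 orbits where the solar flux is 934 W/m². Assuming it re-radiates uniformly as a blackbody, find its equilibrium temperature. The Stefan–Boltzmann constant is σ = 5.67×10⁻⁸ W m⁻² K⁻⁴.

T ≈ 218 K

Power absorbed = (1−a)S·πR²; power emitted = 4πR²σT⁴. Equating and cancelling πR²:
T = ((1−a)S / 4σ)^(1/4) = (514 / (4 × 5.67×10⁻⁸))^(1/4) = (2.26×10^9)^(1/4).
T = 218 K.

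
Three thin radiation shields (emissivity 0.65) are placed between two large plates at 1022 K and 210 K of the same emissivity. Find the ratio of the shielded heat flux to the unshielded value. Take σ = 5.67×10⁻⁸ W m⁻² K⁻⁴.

With N identical shields there are N+1 = 4 gaps in series, each with the same radiative resistance, so the flux falls to 1/(N+1) of its unshielded value.

ratio ≈ 0.250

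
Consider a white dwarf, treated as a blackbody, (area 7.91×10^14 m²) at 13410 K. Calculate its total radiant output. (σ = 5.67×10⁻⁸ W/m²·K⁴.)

P = σAT⁴ = 5.67×10⁻⁸ × 7.91×10^14 × (13410)⁴ = 5.67×10⁻⁸ × 7.91×10^14 × 3.23×10^16.
P = 1.45×10^24 W.

P ≈ 1.45×10^24 W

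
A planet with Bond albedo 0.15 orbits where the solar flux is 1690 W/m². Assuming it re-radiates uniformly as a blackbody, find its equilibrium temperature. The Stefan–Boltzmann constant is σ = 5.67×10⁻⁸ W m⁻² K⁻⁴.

Power absorbed = (1−a)S·πR²; power emitted = 4πR²σT⁴. Equating and cancelling πR²:
T = ((1−a)S / 4σ)^(1/4) = (1440 / (4 × 5.67×10⁻⁸))^(1/4) = (6.33×10^9)^(1/4).
T = 282 K.

T ≈ 282 K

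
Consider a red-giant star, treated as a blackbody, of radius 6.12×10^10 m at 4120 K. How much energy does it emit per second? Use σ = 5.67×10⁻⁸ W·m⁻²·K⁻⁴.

A = 4πr² = 4π × (6.12×10^10)² = 4.71×10^22 m².
P = σAT⁴ = 5.67×10⁻⁸ × 4.71×10^22 × (4120)⁴ = 5.67×10⁻⁸ × 4.71×10^22 × 2.88×10^14.
P = 7.69×10^29 W.

P ≈ 7.69×10^29 W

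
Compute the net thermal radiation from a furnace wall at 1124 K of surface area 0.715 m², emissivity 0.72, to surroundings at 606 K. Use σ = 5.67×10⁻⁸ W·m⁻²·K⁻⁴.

Q ≈ 42700 W

Q = εσA(T⁴ − T_s⁴). T⁴ − T_s⁴ = (1124)⁴ − (606)⁴ = 1.60×10^12 − 1.35×10^11 = 1.46×10^12 K⁴.
Q = 0.72 × 5.67×10⁻⁸ × 0.715 × 1.46×10^12 = 42700 W.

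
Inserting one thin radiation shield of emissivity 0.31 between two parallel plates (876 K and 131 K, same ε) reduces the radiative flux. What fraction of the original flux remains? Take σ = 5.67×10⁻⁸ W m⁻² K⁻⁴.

ratio ≈ 0.500

With N identical shields there are N+1 = 2 gaps in series, each with the same radiative resistance, so the flux falls to 1/(N+1) of its unshielded value.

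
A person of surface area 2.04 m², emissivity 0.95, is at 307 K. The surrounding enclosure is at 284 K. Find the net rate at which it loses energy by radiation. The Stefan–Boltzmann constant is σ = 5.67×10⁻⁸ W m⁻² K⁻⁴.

Q = εσA(T⁴ − T_s⁴). T⁴ − T_s⁴ = (307)⁴ − (284)⁴ = 8.88×10^9 − 6.51×10^9 = 2.38×10^9 K⁴.
Q = 0.95 × 5.67×10⁻⁸ × 2.04 × 2.38×10^9 = 261 W.

Q ≈ 261 W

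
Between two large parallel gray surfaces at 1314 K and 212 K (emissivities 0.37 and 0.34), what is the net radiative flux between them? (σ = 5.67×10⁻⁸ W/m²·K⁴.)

q ≈ 36400 W/m²

For two large parallel gray plates, q = σ(T₁⁴ − T₂⁴) / (1/ε₁ + 1/ε₂ − 1).
1/ε₁ + 1/ε₂ − 1 = 1/0.37 + 1/0.34 − 1 = 4.644.
T₁⁴ − T₂⁴ = 2.98×10^12 − 2.02×10^9 = 2.98×10^12 K⁴.
q = 5.67×10⁻⁸ × 2.98×10^12 / 4.644 = 36400 W/m².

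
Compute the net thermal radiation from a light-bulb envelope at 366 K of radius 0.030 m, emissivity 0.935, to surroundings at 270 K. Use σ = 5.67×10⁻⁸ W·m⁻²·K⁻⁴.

Q ≈ 7.57 W

A = 4πr² = 4π × (0.030)² = 0.0113 m².
Q = εσA(T⁴ − T_s⁴). T⁴ − T_s⁴ = (366)⁴ − (270)⁴ = 1.79×10^10 − 5.31×10^9 = 1.26×10^10 K⁴.
Q = 0.935 × 5.67×10⁻⁸ × 0.0113 × 1.26×10^10 = 7.57 W.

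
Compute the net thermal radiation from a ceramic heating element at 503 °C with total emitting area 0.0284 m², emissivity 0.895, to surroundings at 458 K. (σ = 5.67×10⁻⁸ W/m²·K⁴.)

Convert: 503 °C = 776 K.
Q = εσA(T⁴ − T_s⁴). T⁴ − T_s⁴ = (776)⁴ − (458)⁴ = 3.63×10^11 − 4.40×10^10 = 3.19×10^11 K⁴.
Q = 0.895 × 5.67×10⁻⁸ × 0.0284 × 3.19×10^11 = 459 W.

Q ≈ 459 W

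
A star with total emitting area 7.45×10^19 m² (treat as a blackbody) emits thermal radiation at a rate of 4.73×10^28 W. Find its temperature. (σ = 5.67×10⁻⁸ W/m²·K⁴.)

From P = σAT⁴, T = (P / σA)^(1/4) = (4.73×10^28 / (5.67×10⁻⁸ × 7.45×10^19))^(1/4).
T = (1.12×10^16)^(1/4) = 10300 K.

T ≈ 10300 K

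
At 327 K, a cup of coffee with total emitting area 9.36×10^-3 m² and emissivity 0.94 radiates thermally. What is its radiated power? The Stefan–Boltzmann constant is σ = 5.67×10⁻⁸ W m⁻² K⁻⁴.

P ≈ 5.70 W

P = εσAT⁴ = 0.94 × 5.67×10⁻⁸ × 9.36×10^-3 × (327)⁴ = 0.94 × 5.67×10⁻⁸ × 9.36×10^-3 × 1.14×10^10.
P = 5.70 W.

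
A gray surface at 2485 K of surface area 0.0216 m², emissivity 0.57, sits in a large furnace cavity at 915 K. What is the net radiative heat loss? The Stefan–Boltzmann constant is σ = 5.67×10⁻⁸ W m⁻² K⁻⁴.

Q = εσA(T⁴ − T_s⁴). T⁴ − T_s⁴ = (2485)⁴ − (915)⁴ = 3.81×10^13 − 7.01×10^11 = 3.74×10^13 K⁴.
Q = 0.57 × 5.67×10⁻⁸ × 0.0216 × 3.74×10^13 = 26100 W.

Q ≈ 26100 W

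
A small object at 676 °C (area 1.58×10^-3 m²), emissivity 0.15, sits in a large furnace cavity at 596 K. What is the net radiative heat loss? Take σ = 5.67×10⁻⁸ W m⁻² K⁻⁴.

Q ≈ 9.20 W

Convert: 676 °C = 949 K.
Q = εσA(T⁴ − T_s⁴). T⁴ − T_s⁴ = (949)⁴ − (596)⁴ = 8.11×10^11 − 1.26×10^11 = 6.85×10^11 K⁴.
Q = 0.15 × 5.67×10⁻⁸ × 1.58×10^-3 × 6.85×10^11 = 9.20 W.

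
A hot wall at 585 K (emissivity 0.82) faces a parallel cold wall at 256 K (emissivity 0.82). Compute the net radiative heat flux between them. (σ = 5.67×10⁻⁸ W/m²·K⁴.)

For two large parallel gray plates, q = σ(T₁⁴ − T₂⁴) / (1/ε₁ + 1/ε₂ − 1).
1/ε₁ + 1/ε₂ − 1 = 1/0.82 + 1/0.82 − 1 = 1.439.
T₁⁴ − T₂⁴ = 1.17×10^11 − 4.29×10^9 = 1.13×10^11 K⁴.
q = 5.67×10⁻⁸ × 1.13×10^11 / 1.439 = 4450 W/m².

q ≈ 4450 W/m²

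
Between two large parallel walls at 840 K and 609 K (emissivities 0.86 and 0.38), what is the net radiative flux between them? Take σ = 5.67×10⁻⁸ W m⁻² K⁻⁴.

q ≈ 7310 W/m²

For two large parallel gray plates, q = σ(T₁⁴ − T₂⁴) / (1/ε₁ + 1/ε₂ − 1).
1/ε₁ + 1/ε₂ − 1 = 1/0.86 + 1/0.38 − 1 = 2.794.
T₁⁴ − T₂⁴ = 4.98×10^11 − 1.38×10^11 = 3.60×10^11 K⁴.
q = 5.67×10⁻⁸ × 3.60×10^11 / 2.794 = 7310 W/m².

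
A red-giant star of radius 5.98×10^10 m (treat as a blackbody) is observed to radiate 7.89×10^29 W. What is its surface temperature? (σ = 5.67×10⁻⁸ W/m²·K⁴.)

T ≈ 4190 K

A = 4πr² = 4π × (5.98×10^10)² = 4.49×10^22 m².
From P = σAT⁴, T = (P / σA)^(1/4) = (7.89×10^29 / (5.67×10⁻⁸ × 4.49×10^22))^(1/4).
T = (3.10×10^14)^(1/4) = 4190 K.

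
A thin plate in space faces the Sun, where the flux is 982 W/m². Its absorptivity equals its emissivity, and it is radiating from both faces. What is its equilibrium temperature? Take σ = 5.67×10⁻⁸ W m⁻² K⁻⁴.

Absorbed flux αS = emitted flux 2εσT⁴ per unit area; with α = ε this gives T = (S/2σ)^(1/4).
T = (982 / (2 × 5.67×10⁻⁸))^(1/4) = (8.66×10^9)^(1/4).
T = 305 K.

T ≈ 305 K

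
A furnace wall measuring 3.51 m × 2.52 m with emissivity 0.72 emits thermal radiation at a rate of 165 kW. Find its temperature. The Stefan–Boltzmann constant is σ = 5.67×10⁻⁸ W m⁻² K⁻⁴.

T ≈ 822 K

A = 3.51 × 2.52 = 8.85 m².
From P = εσAT⁴, T = (P / εσA)^(1/4) = (1.65×10^5 / (0.72 × 5.67×10⁻⁸ × 8.85))^(1/4).
T = (4.57×10^11)^(1/4) = 822 K.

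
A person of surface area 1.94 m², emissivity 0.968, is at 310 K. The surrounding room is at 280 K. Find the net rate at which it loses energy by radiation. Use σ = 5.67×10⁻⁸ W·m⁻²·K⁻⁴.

Q ≈ 329 W

Q = εσA(T⁴ − T_s⁴). T⁴ − T_s⁴ = (310)⁴ − (280)⁴ = 9.24×10^9 − 6.15×10^9 = 3.09×10^9 K⁴.
Q = 0.968 × 5.67×10⁻⁸ × 1.94 × 3.09×10^9 = 329 W.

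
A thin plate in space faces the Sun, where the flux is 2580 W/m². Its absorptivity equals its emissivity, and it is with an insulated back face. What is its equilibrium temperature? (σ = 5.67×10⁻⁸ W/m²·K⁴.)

Absorbed flux αS = emitted flux εσT⁴ (one radiating face); with α = ε, T = (S/σ)^(1/4).
T = (2580 / 5.67×10⁻⁸)^(1/4) = (4.55×10^10)^(1/4).
T = 462 K.

T ≈ 462 K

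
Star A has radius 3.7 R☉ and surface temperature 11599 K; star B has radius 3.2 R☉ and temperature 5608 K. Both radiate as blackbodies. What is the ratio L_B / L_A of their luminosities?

L = 4πR²σT⁴ ∝ R²T⁴, so L_B/L_A = (3.2/3.7)² × (5608/11599)⁴ = 0.748 × 0.0546 = 0.0409.

L_B/L_A ≈ 0.0409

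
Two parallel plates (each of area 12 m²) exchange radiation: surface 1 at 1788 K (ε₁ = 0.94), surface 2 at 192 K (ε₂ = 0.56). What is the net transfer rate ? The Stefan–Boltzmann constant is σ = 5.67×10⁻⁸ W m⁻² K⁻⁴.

For two large parallel gray plates, q = σ(T₁⁴ − T₂⁴) / (1/ε₁ + 1/ε₂ − 1).
1/ε₁ + 1/ε₂ − 1 = 1/0.94 + 1/0.56 − 1 = 1.850.
T₁⁴ − T₂⁴ = 1.02×10^13 − 1.36×10^9 = 1.02×10^13 K⁴.
q = 5.67×10⁻⁸ × 1.02×10^13 / 1.850 = 3.13×10^5 W/m².
Q = q·A = 3.13×10^5 × 12 = 3.76×10^6 W.

Q ≈ 3.76×10^6 W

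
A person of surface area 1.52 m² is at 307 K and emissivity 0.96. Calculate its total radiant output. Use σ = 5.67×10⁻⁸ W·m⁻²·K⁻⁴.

Stefan–Boltzmann: P = εσAT⁴ = 0.96 × 5.67×10⁻⁸ × 1.52 × (307)⁴ = 0.96 × 5.67×10⁻⁸ × 1.52 × 8.88×10^9.
P = 735 W.

P ≈ 735 W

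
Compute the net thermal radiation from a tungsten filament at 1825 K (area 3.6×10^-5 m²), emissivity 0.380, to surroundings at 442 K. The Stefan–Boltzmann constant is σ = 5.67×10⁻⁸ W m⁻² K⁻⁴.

Q ≈ 8.57 W

Q = εσA(T⁴ − T_s⁴). T⁴ − T_s⁴ = (1825)⁴ − (442)⁴ = 1.11×10^13 − 3.82×10^10 = 1.11×10^13 K⁴.
Q = 0.380 × 5.67×10⁻⁸ × 3.60×10^-5 × 1.11×10^13 = 8.57 W.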